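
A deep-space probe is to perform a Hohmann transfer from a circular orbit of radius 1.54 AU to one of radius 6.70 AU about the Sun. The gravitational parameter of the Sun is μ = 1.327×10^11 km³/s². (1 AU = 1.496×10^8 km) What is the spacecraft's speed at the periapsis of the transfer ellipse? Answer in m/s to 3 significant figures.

v = 30600 m/s

In km: r₁ = 1.54 × 1.496×10^8 = 2.30384×10^8 km; r₂ = 6.70 × 1.496×10^8 = 1.00232×10^9 km.
Semi-major axis of the transfer orbit: a_t = (2.30384×10^8 + 1.00232×10^9)/2 = 6.16352×10^8 km.
The periapsis of the transfer ellipse is at r = 2.30384×10^8 km.
Applying v² = μ(2/r − 1/a_t): v = 30.61 km/s.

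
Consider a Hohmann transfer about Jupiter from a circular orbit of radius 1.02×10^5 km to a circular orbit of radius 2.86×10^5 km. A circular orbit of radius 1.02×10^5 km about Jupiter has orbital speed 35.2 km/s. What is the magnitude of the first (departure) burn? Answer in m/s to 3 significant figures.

Δv₁ = 7540 m/s

From the circular-orbit relation v² = μ/r at r = 1.02×10^5 km: μ = v²r = (35.2)² × 1.02×10^5 = 1.26382×10^8 km³/s².
Transfer-ellipse semi-major axis a_t = (r₁ + r₂)/2 = (1.020×10^5 + 2.860×10^5)/2 = 1.940×10^5 km.
On the circular orbit at r = 1.020×10^5 km, v_c = √(μ/r) = 35.200 km/s.
Transfer-orbit speed at the same r (vis-viva, a = a_t): v_t = √[μ(2/r − 1/a_t)] = 42.739 km/s.
Δv₁ = |v_t − v_c| = |42.739 − 35.200| = 7.539 km/s.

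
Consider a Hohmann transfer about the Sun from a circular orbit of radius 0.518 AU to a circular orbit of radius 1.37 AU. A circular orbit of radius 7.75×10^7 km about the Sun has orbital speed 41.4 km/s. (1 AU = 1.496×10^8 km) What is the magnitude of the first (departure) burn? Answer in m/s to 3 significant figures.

Δv₁ = 8470 m/s

From the circular-orbit relation v² = μ/r at r = 7.75×10^7 km: μ = v²r = (41.4)² × 7.75×10^7 = 1.32832×10^11 km³/s².
In km: r₁ = 0.518 × 1.496×10^8 = 7.74928×10^7 km; r₂ = 1.37 × 1.496×10^8 = 2.04952×10^8 km.
The Hohmann ellipse has a_t = (r₁ + r₂)/2 = 1.412224×10^8 km.
On the circular orbit at r = 7.74928×10^7 km, v_c = √(μ/r) = 41.402 km/s.
Vis-viva on the transfer ellipse at r = 7.74928×10^7 km gives v_t = √[μ(2/r − 1/a_t)] = 49.876 km/s.
Δv₁ = |v_t − v_c| = |49.876 − 41.402| = 8.474 km/s.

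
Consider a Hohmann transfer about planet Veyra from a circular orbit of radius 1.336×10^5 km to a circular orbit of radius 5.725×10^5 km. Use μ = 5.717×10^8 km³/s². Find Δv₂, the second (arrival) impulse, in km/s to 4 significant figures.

Δv₂ = 12.16 km/s

The Hohmann ellipse has a_t = (r₁ + r₂)/2 = 3.5305×10^5 km.
Circular speed at r = 5.725×10^5 km: v_c = √(μ/r) = 31.60 km/s.
Transfer-orbit speed at the same r (vis-viva, a = a_t): v_t = √[μ(2/r − 1/a_t)] = 19.44 km/s.
Δv₂ = |v_t − v_c| = |19.44 − 31.60| = 12.16 km/s.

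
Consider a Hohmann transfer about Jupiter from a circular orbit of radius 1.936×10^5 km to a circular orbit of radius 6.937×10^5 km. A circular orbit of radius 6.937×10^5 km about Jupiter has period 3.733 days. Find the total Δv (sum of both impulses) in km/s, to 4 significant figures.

From Kepler's third law T² = 4π²r³/μ at r = 6.937×10^5 km, T = 3.733 days = 3.733 × 86400 s = 3.225312×10^5 s: μ = 4π²r³/T² = 1.26687×10^8 km³/s².
The Hohmann ellipse has a_t = (r₁ + r₂)/2 = 4.4365×10^5 km.
At r₁ the circular-orbit speed is v₁ = √(μ/r₁) = 25.5807 km/s.
Transfer-orbit speed at r₁ (v² = μ(2/r − 1/a)): v_p = √[μ(2/r₁ − 1/a_t)] = 31.9874 km/s.
First burn Δv₁ = |v_p − v₁| = 6.407 km/s.
Circular speed at r₂: v₂ = √(μ/r₂) = 13.514 km/s.
Transfer-orbit speed at r₂: v_a = √[μ(2/r₂ − 1/a_t)] = 8.9271 km/s.
Second burn Δv₂ = |v₂ − v_a| = 4.587 km/s.
Δv = Δv₁ + Δv₂ = 6.407 + 4.587 = 10.99 km/s.

Δv = 10.99 km/s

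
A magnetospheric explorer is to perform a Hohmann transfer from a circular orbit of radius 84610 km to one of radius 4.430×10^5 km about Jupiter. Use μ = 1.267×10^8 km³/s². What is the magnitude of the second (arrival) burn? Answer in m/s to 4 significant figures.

Semi-major axis of the transfer orbit: a_t = (84610 + 4.430×10^5)/2 = 2.63805×10^5 km.
On the circular orbit at r = 4.430×10^5 km, v_c = √(μ/r) = 16.912 km/s.
Vis-viva on the transfer ellipse at r = 4.430×10^5 km gives v_t = √[μ(2/r − 1/a_t)] = 9.5776 km/s.
Δv₂ = |v_t − v_c| = |9.5776 − 16.912| = 7.334 km/s.

Δv₂ = 7334 m/s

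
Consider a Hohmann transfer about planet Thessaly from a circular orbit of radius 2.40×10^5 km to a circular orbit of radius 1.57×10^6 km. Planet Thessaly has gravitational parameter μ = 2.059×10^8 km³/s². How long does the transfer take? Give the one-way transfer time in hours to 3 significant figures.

Semi-major axis of the transfer orbit: a_t = (2.400×10^5 + 1.570×10^6)/2 = 9.050×10^5 km.
Transfer time t = π√(a_t³/μ) = π√((9.050×10^5)³ / 2.059×10^8) = 1.885×10^5 s.
Converting: 1.885×10^5 s ÷ 3600 s/hour = 52.4 hours.

t = 52.4 hours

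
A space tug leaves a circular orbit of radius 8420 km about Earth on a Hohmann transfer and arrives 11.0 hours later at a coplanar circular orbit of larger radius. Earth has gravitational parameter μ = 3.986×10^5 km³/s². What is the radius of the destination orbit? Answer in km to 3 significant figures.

r₂ = 71300 km

Transfer time t = 11.0 hours = 39600 s, and t = π√(a_t³/μ).
So a_t = (μ t²/π²)^(1/3) = (3.986×10^5 × (39600)² / π²)^(1/3) = 39860 km.
Since a_t = (r₁ + r₂)/2, r₂ = 2a_t − r₁ = 2×39860 − 8420 = 71300 km.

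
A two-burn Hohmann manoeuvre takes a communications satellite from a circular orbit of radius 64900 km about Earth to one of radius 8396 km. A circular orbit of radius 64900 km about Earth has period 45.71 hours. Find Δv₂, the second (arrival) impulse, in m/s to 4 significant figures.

Δv₂ = 2279 m/s

From Kepler's third law T² = 4π²r³/μ at r = 64900 km, T = 45.71 hours = 45.71 × 3600 s = 1.64556×10^5 s: μ = 4π²r³/T² = 3.98535×10^5 km³/s².
The Hohmann ellipse has a_t = (r₁ + r₂)/2 = 36648 km.
On the circular orbit at r = 8396 km, v_c = √(μ/r) = 6.8896 km/s.
Vis-viva on the transfer ellipse at r = 8396 km gives v_t = √[μ(2/r − 1/a_t)] = 9.1684 km/s.
Δv₂ = |v_t − v_c| = |9.1684 − 6.8896| = 2.279 km/s.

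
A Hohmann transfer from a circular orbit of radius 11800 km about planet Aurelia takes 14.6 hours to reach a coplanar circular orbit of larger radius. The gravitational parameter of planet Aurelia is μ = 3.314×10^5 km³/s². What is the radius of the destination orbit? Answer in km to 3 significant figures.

Transfer time t = 14.6 hours = 52560 s, and t = π√(a_t³/μ).
So a_t = (μ t²/π²)^(1/3) = (3.314×10^5 × (52560)² / π²)^(1/3) = 45268 km.
Since a_t = (r₁ + r₂)/2, r₂ = 2a_t − r₁ = 2×45268 − 11800 = 78736 km.

r₂ = 78700 km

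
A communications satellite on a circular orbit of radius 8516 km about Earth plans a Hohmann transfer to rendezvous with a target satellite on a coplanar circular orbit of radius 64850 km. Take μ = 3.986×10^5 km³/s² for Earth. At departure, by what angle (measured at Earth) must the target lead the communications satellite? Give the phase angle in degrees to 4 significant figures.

φ = 103.4°

Semi-major axis of the transfer orbit: a_t = (8516 + 64850)/2 = 36683 km.
Transfer time t = π√(a_t³/μ) = 34960 s.
Target angular speed ω₂ = √(μ/r₂³) = 3.823×10^-5 rad/s.
Angle swept by the target during transfer: ω₂·t = 1.3365 rad = 76.58°.
Arrival is 180° from departure on the ellipse, so φ = 180° − 76.58° = 103.4°.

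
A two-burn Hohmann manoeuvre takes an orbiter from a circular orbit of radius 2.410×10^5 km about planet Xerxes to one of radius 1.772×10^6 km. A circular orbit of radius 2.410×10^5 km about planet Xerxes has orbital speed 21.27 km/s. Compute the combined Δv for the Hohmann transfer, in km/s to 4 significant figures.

Δv = 10.96 km/s

From the circular-orbit relation v² = μ/r at r = 2.410×10^5 km: μ = v²r = (21.27)² × 2.410×10^5 = 1.09032×10^8 km³/s².
Transfer-ellipse semi-major axis a_t = (r₁ + r₂)/2 = (2.410×10^5 + 1.772×10^6)/2 = 1.0065×10^6 km.
At r₁ the circular-orbit speed is v₁ = √(μ/r₁) = 21.270 km/s.
On the transfer ellipse at r₁, vis-viva equation gives v_p = √[μ(2/r₁ − 1/a_t)] = 28.222 km/s.
First burn Δv₁ = |v_p − v₁| = 6.952 km/s.
At r₂, v₂ = √(μ/r₂) = 7.844 km/s.
Transfer-orbit speed at r₂: v_a = √[μ(2/r₂ − 1/a_t)] = 3.838 km/s.
Second burn Δv₂ = |v₂ − v_a| = 4.006 km/s.
Total Δv = Δv₁ + Δv₂ = 10.96 km/s.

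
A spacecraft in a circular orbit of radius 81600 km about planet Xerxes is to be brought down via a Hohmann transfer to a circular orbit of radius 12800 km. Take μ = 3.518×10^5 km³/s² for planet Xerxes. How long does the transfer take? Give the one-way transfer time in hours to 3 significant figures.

Transfer-ellipse semi-major axis a_t = (r₁ + r₂)/2 = (81600 + 12800)/2 = 47200 km.
By Kepler's third law the transfer-orbit period is T = 2π√(a_t³/μ), so t = T/2 = 54310 s.
Converting: 54310 s ÷ 3600 s/hour = 15.1 hours.

t = 15.1 hours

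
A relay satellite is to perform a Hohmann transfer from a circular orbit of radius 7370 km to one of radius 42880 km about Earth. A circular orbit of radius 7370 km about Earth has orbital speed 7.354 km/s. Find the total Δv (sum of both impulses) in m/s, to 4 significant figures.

Δv = 3651 m/s

From the circular-orbit relation v² = μ/r at r = 7370 km: μ = v²r = (7.354)² × 7370 = 3.98579×10^5 km³/s².
Semi-major axis of the transfer orbit: a_t = (7370 + 42880)/2 = 25125 km.
At r₁ the circular-orbit speed is v₁ = √(μ/r₁) = 7.354 km/s.
On the transfer ellipse at r₁, v² = μ(2/r − 1/a) gives v_p = √[μ(2/r₁ − 1/a_t)] = 9.607 km/s.
First burn Δv₁ = |v_p − v₁| = 2.253 km/s.
Circular speed at r₂: v₂ = √(μ/r₂) = 3.049 km/s.
Transfer-orbit speed at r₂: v_a = √[μ(2/r₂ − 1/a_t)] = 1.651 km/s.
Second burn Δv₂ = |v₂ − v_a| = 1.398 km/s.
Total Δv = Δv₁ + Δv₂ = 3.651 km/s.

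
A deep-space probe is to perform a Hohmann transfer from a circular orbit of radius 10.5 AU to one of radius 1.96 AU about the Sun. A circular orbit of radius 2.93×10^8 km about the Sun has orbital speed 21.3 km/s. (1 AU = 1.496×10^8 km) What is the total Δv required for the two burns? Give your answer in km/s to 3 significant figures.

From the circular-orbit relation v² = μ/r at r = 2.93×10^8 km: μ = v²r = (21.3)² × 2.93×10^8 = 1.32931×10^11 km³/s².
In km: r₁ = 10.5 × 1.496×10^8 = 1.5708×10^9 km; r₂ = 1.96 × 1.496×10^8 = 2.93216×10^8 km.
The Hohmann ellipse has a_t = (r₁ + r₂)/2 = 9.32008×10^8 km.
At r₁ the circular-orbit speed is v₁ = √(μ/r₁) = 9.199 km/s.
On the transfer ellipse at r₁, vis-viva gives v_a = √[μ(2/r₁ − 1/a_t)] = 5.160 km/s.
First burn Δv₁ = |v_a − v₁| = 4.039 km/s.
At r₂, v₂ = √(μ/r₂) = 21.29 km/s.
Transfer-orbit speed at r₂: v_p = √[μ(2/r₂ − 1/a_t)] = 27.64 km/s.
Second burn Δv₂ = |v₂ − v_p| = 6.350 km/s.
Δv = Δv₁ + Δv₂ = 4.039 + 6.350 = 10.39 km/s.

Δv = 10.4 km/s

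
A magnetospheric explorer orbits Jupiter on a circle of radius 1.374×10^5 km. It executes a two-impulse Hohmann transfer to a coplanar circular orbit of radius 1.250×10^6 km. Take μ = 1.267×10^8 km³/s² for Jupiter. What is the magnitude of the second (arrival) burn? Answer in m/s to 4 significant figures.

The Hohmann ellipse has a_t = (r₁ + r₂)/2 = 6.937×10^5 km.
Circular speed at r = 1.250×10^6 km: v_c = √(μ/r) = 10.068 km/s.
Vis-viva on the transfer ellipse at r = 1.250×10^6 km gives v_t = √[μ(2/r − 1/a_t)] = 4.4806 km/s.
Δv₂ = |v_t − v_c| = |4.4806 − 10.068| = 5.587 km/s.

Δv₂ = 5587 m/s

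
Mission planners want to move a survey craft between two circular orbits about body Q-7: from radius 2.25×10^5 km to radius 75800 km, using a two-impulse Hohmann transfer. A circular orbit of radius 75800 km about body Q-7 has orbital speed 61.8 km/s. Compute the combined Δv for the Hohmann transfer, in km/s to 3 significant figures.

From the circular-orbit relation v² = μ/r at r = 75800 km: μ = v²r = (61.8)² × 75800 = 2.89498×10^8 km³/s².
The Hohmann ellipse has a_t = (r₁ + r₂)/2 = 1.504×10^5 km.
At r₁ the circular-orbit speed is v₁ = √(μ/r₁) = 35.870 km/s.
On the transfer ellipse at r₁, v² = μ(2/r − 1/a) gives v_a = √[μ(2/r₁ − 1/a_t)] = 25.465 km/s.
First burn Δv₁ = |v_a − v₁| = 10.405 km/s.
Circular speed at r₂: v₂ = √(μ/r₂) = 61.800 km/s.
Transfer-orbit speed at r₂: v_p = √[μ(2/r₂ − 1/a_t)] = 75.589 km/s.
Second burn Δv₂ = |v₂ − v_p| = 13.789 km/s.
Δv = Δv₁ + Δv₂ = 10.405 + 13.789 = 24.19 km/s.

Δv = 24.2 km/s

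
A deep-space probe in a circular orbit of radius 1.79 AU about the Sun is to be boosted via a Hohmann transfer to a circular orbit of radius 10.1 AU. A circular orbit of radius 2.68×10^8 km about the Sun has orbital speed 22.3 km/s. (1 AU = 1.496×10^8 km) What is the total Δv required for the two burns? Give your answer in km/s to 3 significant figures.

Δv = 11.0 km/s

From the circular-orbit relation v² = μ/r at r = 2.68×10^8 km: μ = v²r = (22.3)² × 2.68×10^8 = 1.33274×10^11 km³/s².
In km: r₁ = 1.79 × 1.496×10^8 = 2.67784×10^8 km; r₂ = 10.1 × 1.496×10^8 = 1.51096×10^9 km.
Semi-major axis of the transfer orbit: a_t = (2.67784×10^8 + 1.51096×10^9)/2 = 8.89372×10^8 km.
At r₁ the circular-orbit speed is v₁ = √(μ/r₁) = 22.309 km/s.
Transfer-orbit speed at r₁ (vis-viva equation): v_p = √[μ(2/r₁ − 1/a_t)] = 29.078 km/s.
First burn Δv₁ = |v_p − v₁| = 6.769 km/s.
At r₂, v₂ = √(μ/r₂) = 9.3917 km/s.
Transfer-orbit speed at r₂: v_a = √[μ(2/r₂ − 1/a_t)] = 5.1534 km/s.
Second burn Δv₂ = |v₂ − v_a| = 4.238 km/s.
Δv = Δv₁ + Δv₂ = 6.769 + 4.238 = 11.01 km/s.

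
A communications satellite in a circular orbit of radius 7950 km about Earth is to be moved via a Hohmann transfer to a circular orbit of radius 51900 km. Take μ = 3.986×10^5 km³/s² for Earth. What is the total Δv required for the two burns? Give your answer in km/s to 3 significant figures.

Δv = 3.59 km/s

Transfer-ellipse semi-major axis a_t = (r₁ + r₂)/2 = (7950 + 51900)/2 = 29925 km.
Circular speed at r₁: v₁ = √(μ/r₁) = √(3.986×10^5/7950) = 7.081 km/s.
Transfer-orbit speed at r₁ (vis-viva): v_p = √[μ(2/r₁ − 1/a_t)] = 9.325 km/s.
First burn Δv₁ = |v_p − v₁| = 2.244 km/s.
Circular speed at r₂: v₂ = √(μ/r₂) = 2.771 km/s.
Transfer-orbit speed at r₂: v_a = √[μ(2/r₂ − 1/a_t)] = 1.428 km/s.
Second burn Δv₂ = |v₂ − v_a| = 1.343 km/s.
Δv = Δv₁ + Δv₂ = 2.244 + 1.343 = 3.587 km/s.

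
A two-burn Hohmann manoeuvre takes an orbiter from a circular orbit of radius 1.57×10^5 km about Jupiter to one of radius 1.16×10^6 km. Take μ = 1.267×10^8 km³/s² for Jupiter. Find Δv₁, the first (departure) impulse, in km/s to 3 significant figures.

Semi-major axis of the transfer orbit: a_t = (1.570×10^5 + 1.160×10^6)/2 = 6.585×10^5 km.
On the circular orbit at r = 1.570×10^5 km, v_c = √(μ/r) = 28.408 km/s.
Vis-viva on the transfer ellipse at r = 1.570×10^5 km gives v_t = √[μ(2/r − 1/a_t)] = 37.704 km/s.
Δv₁ = |v_t − v_c| = |37.704 − 28.408| = 9.296 km/s.

Δv₁ = 9.30 km/s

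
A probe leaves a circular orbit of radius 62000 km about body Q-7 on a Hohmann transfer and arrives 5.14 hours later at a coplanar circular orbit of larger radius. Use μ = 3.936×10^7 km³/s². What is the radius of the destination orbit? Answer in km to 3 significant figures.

Transfer time t = 5.14 hours = 18504 s, and t = π√(a_t³/μ).
So a_t = (μ t²/π²)^(1/3) = (3.936×10^7 × (18504)² / π²)^(1/3) = 1.1094×10^5 km.
Since a_t = (r₁ + r₂)/2, r₂ = 2a_t − r₁ = 2×1.1094×10^5 − 62000 = 1.5988×10^5 km.

r₂ = 1.60×10^5 km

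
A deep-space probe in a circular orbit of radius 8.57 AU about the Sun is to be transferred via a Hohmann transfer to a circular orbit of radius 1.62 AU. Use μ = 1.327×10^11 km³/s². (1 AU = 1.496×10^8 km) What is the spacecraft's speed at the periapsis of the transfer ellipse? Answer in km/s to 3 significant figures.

In km: r₁ = 8.57 × 1.496×10^8 = 1.282072×10^9 km; r₂ = 1.62 × 1.496×10^8 = 2.42352×10^8 km.
Transfer-ellipse semi-major axis a_t = (r₁ + r₂)/2 = (1.282072×10^9 + 2.42352×10^8)/2 = 7.62212×10^8 km.
At periapsis, r = 2.42352×10^8 km.
Applying v² = μ(2/r − 1/a_t): v = 30.35 km/s.

v = 30.3 km/s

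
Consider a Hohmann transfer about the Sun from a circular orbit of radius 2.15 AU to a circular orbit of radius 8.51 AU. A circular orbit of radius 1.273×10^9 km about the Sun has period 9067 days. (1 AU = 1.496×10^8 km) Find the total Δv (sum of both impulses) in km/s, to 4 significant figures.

From Kepler's third law T² = 4π²r³/μ at r = 1.273×10^9 km, T = 9067 days = 9067 × 86400 s = 7.833888×10^8 s: μ = 4π²r³/T² = 1.32706×10^11 km³/s².
In km: r₁ = 2.15 × 1.496×10^8 = 3.2164×10^8 km; r₂ = 8.51 × 1.496×10^8 = 1.273096×10^9 km.
Transfer-ellipse semi-major axis a_t = (r₁ + r₂)/2 = (3.2164×10^8 + 1.273096×10^9)/2 = 7.97368×10^8 km.
Circular speed at r₁: v₁ = √(μ/r₁) = √(1.32706×10^11/3.2164×10^8) = 20.312 km/s.
Transfer-orbit speed at r₁ (vis-viva equation): v_p = √[μ(2/r₁ − 1/a_t)] = 25.666 km/s.
First burn Δv₁ = |v_p − v₁| = 5.354 km/s.
At r₂, v₂ = √(μ/r₂) = 10.2097 km/s.
Transfer-orbit speed at r₂: v_a = √[μ(2/r₂ − 1/a_t)] = 6.48441 km/s.
Second burn Δv₂ = |v₂ − v_a| = 3.725 km/s.
Total Δv = Δv₁ + Δv₂ = 9.079 km/s.

Δv = 9.079 km/s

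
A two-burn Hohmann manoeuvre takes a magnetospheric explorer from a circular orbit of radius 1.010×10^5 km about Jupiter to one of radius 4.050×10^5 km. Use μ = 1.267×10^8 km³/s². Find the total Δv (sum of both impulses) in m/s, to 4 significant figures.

Semi-major axis of the transfer orbit: a_t = (1.010×10^5 + 4.050×10^5)/2 = 2.530×10^5 km.
Circular speed at r₁: v₁ = √(μ/r₁) = √(1.267×10^8/1.010×10^5) = 35.418 km/s.
Transfer-orbit speed at r₁ (vis-viva): v_p = √[μ(2/r₁ − 1/a_t)] = 44.812 km/s.
First burn Δv₁ = |v_p − v₁| = 9.394 km/s.
At r₂, v₂ = √(μ/r₂) = 17.687 km/s.
Transfer-orbit speed at r₂: v_a = √[μ(2/r₂ − 1/a_t)] = 11.175 km/s.
Second burn Δv₂ = |v₂ − v_a| = 6.512 km/s.
Δv = Δv₁ + Δv₂ = 9.394 + 6.512 = 15.91 km/s.

Δv = 15910 m/s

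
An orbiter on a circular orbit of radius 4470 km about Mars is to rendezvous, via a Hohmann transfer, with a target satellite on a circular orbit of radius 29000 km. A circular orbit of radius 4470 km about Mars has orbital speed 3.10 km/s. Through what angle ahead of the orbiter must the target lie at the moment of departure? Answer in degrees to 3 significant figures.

φ = 101°

From the circular-orbit relation v² = μ/r at r = 4470 km: μ = v²r = (3.10)² × 4470 = 42956.7 km³/s².
Transfer-ellipse semi-major axis a_t = (r₁ + r₂)/2 = (4470 + 29000)/2 = 16735 km.
The half-period of the transfer ellipse is t = π√(a_t³/μ) = 32815 s.
The target's mean motion on its circular orbit is ω₂ = √(μ/r₂³) = 4.1968×10^-5 rad/s.
Angle swept by the target during transfer: ω₂·t = 1.3772 rad = 78.91°.
Arrival is 180° from departure on the ellipse, so φ = 180° − 78.91° = 101°.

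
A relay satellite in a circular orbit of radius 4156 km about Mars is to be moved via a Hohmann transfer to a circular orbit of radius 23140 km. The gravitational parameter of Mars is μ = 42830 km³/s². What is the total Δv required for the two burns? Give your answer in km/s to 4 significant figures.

Δv = 1.580 km/s

The Hohmann ellipse has a_t = (r₁ + r₂)/2 = 13648 km.
Circular speed at r₁: v₁ = √(μ/r₁) = √(42830/4156) = 3.21023 km/s.
On the transfer ellipse at r₁, vis-viva gives v_p = √[μ(2/r₁ − 1/a_t)] = 4.18007 km/s.
First burn Δv₁ = |v_p − v₁| = 0.96984 km/s.
At r₂, v₂ = √(μ/r₂) = 1.36048 km/s.
Transfer-orbit speed at r₂: v_a = √[μ(2/r₂ − 1/a_t)] = 0.750750 km/s.
Second burn Δv₂ = |v₂ − v_a| = 0.60973 km/s.
Δv = Δv₁ + Δv₂ = 0.96984 + 0.60973 = 1.580 km/s.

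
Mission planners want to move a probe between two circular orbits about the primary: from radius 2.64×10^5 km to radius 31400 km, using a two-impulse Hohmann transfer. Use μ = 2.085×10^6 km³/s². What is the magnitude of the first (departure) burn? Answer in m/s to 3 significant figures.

Δv₁ = 1510 m/s

Semi-major axis of the transfer orbit: a_t = (2.640×10^5 + 31400)/2 = 1.477×10^5 km.
Circular speed at r = 2.640×10^5 km: v_c = √(μ/r) = 2.81029 km/s.
Vis-viva on the transfer ellipse at r = 2.640×10^5 km gives v_t = √[μ(2/r − 1/a_t)] = 1.29576 km/s.
Δv₁ = |v_t − v_c| = |1.29576 − 2.81029| = 1.515 km/s.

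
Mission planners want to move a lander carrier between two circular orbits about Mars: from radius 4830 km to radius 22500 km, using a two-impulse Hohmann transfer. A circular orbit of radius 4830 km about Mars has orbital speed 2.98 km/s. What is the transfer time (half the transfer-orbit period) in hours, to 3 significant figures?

t = 6.73 hours

From the circular-orbit relation v² = μ/r at r = 4830 km: μ = v²r = (2.98)² × 4830 = 42892.3 km³/s².
The Hohmann ellipse has a_t = (r₁ + r₂)/2 = 13665 km.
By Kepler's third law the transfer-orbit period is T = 2π√(a_t³/μ), so t = T/2 = 24230 s.
Converting: 24230 s ÷ 3600 s/hour = 6.73 hours.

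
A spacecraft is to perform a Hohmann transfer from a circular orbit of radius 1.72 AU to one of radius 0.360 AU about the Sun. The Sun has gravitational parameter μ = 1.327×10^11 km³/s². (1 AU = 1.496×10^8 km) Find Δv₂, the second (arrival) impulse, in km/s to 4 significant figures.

Δv₂ = 14.20 km/s

In km: r₁ = 1.72 × 1.496×10^8 = 2.57312×10^8 km; r₂ = 0.360 × 1.496×10^8 = 5.3856×10^7 km.
Semi-major axis of the transfer orbit: a_t = (2.57312×10^8 + 5.3856×10^7)/2 = 1.55584×10^8 km.
Circular speed at r = 5.3856×10^7 km: v_c = √(μ/r) = 49.64 km/s.
Vis-viva on the transfer ellipse at r = 5.3856×10^7 km gives v_t = √[μ(2/r − 1/a_t)] = 63.84 km/s.
Δv₂ = |v_t − v_c| = |63.84 − 49.64| = 14.20 km/s.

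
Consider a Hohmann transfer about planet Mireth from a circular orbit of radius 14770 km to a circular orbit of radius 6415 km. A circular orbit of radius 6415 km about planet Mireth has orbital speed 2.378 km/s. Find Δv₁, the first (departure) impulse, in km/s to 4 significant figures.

Δv₁ = 0.3476 km/s

From the circular-orbit relation v² = μ/r at r = 6415 km: μ = v²r = (2.378)² × 6415 = 36276.1 km³/s².
Transfer-ellipse semi-major axis a_t = (r₁ + r₂)/2 = (14770 + 6415)/2 = 10592.5 km.
On the circular orbit at r = 14770 km, v_c = √(μ/r) = 1.5672 km/s.
Transfer-orbit speed at the same r (vis-viva, a = a_t): v_t = √[μ(2/r − 1/a_t)] = 1.2196 km/s.
Δv₁ = |v_t − v_c| = |1.2196 − 1.5672| = 0.3476 km/s.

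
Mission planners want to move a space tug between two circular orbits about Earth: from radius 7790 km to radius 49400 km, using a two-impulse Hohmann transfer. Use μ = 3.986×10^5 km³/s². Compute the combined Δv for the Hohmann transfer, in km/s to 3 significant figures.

Δv = 3.61 km/s

Transfer-ellipse semi-major axis a_t = (r₁ + r₂)/2 = (7790 + 49400)/2 = 28595 km.
At r₁ the circular-orbit speed is v₁ = √(μ/r₁) = 7.153 km/s.
On the transfer ellipse at r₁, vis-viva equation gives v_p = √[μ(2/r₁ − 1/a_t)] = 9.402 km/s.
First burn Δv₁ = |v_p − v₁| = 2.249 km/s.
At r₂, v₂ = √(μ/r₂) = 2.841 km/s.
Transfer-orbit speed at r₂: v_a = √[μ(2/r₂ − 1/a_t)] = 1.483 km/s.
Second burn Δv₂ = |v₂ − v_a| = 1.358 km/s.
Total Δv = Δv₁ + Δv₂ = 3.607 km/s.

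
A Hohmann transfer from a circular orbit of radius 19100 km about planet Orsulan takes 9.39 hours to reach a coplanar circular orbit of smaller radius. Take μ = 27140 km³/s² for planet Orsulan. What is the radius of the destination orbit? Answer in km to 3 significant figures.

r₂ = 10200 km

Transfer time t = 9.39 hours = 33804 s, and t = π√(a_t³/μ).
So a_t = (μ t²/π²)^(1/3) = (27140 × (33804)² / π²)^(1/3) = 14647 km.
Since a_t = (r₁ + r₂)/2, r₂ = 2a_t − r₁ = 2×14647 − 19100 = 10194 km.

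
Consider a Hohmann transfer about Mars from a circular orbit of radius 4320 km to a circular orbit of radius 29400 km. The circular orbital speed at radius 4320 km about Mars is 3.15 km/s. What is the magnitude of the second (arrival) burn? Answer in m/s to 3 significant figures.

Δv₂ = 596 m/s

From the circular-orbit relation v² = μ/r at r = 4320 km: μ = v²r = (3.15)² × 4320 = 42865.2 km³/s².
Semi-major axis of the transfer orbit: a_t = (4320 + 29400)/2 = 16860 km.
Circular speed at r = 29400 km: v_c = √(μ/r) = 1.2075 km/s.
Vis-viva on the transfer ellipse at r = 29400 km gives v_t = √[μ(2/r − 1/a_t)] = 0.61121 km/s.
Δv₂ = |v_t − v_c| = |0.61121 − 1.2075| = 0.5963 km/s.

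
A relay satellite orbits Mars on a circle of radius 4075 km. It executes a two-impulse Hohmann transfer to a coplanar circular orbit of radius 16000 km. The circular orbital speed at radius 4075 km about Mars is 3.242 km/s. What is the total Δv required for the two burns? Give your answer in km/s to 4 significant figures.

From the circular-orbit relation v² = μ/r at r = 4075 km: μ = v²r = (3.242)² × 4075 = 42830.5 km³/s².
The Hohmann ellipse has a_t = (r₁ + r₂)/2 = 10037.5 km.
Circular speed at r₁: v₁ = √(μ/r₁) = √(42830.5/4075) = 3.2420 km/s.
Transfer-orbit speed at r₁ (vis-viva): v_p = √[μ(2/r₁ − 1/a_t)] = 4.0932 km/s.
First burn Δv₁ = |v_p − v₁| = 0.8512 km/s.
At r₂, v₂ = √(μ/r₂) = 1.6361 km/s.
Transfer-orbit speed at r₂: v_a = √[μ(2/r₂ − 1/a_t)] = 1.0425 km/s.
Second burn Δv₂ = |v₂ − v_a| = 0.5936 km/s.
Δv = Δv₁ + Δv₂ = 0.8512 + 0.5936 = 1.445 km/s.

Δv = 1.445 km/s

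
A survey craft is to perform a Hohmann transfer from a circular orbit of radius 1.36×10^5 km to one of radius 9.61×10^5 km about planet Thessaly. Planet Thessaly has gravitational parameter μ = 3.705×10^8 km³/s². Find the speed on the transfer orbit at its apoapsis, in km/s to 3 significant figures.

Semi-major axis of the transfer orbit: a_t = (1.360×10^5 + 9.610×10^5)/2 = 5.485×10^5 km.
The apoapsis of the transfer ellipse is at r = 9.610×10^5 km.
Applying v² = μ(2/r − 1/a_t): v = 9.777 km/s.

v = 9.78 km/s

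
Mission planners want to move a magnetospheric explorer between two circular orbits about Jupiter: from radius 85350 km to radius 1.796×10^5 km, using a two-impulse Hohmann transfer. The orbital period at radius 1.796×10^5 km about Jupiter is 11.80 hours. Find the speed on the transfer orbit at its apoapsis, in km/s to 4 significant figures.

v = 21.32 km/s

From Kepler's third law T² = 4π²r³/μ at r = 1.796×10^5 km, T = 11.80 hours = 11.80 × 3600 s = 42480 s: μ = 4π²r³/T² = 1.26739×10^8 km³/s².
Transfer-ellipse semi-major axis a_t = (r₁ + r₂)/2 = (85350 + 1.796×10^5)/2 = 1.32475×10^5 km.
The apoapsis of the transfer ellipse is at r = 1.796×10^5 km.
From the vis-viva equation, v = √[μ(2/r − 1/a_t)] = 21.32 km/s.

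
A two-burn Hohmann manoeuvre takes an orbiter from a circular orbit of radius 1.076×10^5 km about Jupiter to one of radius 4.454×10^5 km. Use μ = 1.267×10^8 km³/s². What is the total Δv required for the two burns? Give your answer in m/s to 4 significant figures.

Δv = 15580 m/s

Semi-major axis of the transfer orbit: a_t = (1.076×10^5 + 4.454×10^5)/2 = 2.765×10^5 km.
At r₁ the circular-orbit speed is v₁ = √(μ/r₁) = 34.315 km/s.
On the transfer ellipse at r₁, vis-viva gives v_p = √[μ(2/r₁ − 1/a_t)] = 43.552 km/s.
First burn Δv₁ = |v_p − v₁| = 9.237 km/s.
Circular speed at r₂: v₂ = √(μ/r₂) = 16.866 km/s.
Transfer-orbit speed at r₂: v_a = √[μ(2/r₂ − 1/a_t)] = 10.521 km/s.
Second burn Δv₂ = |v₂ − v_a| = 6.345 km/s.
Δv = Δv₁ + Δv₂ = 9.237 + 6.345 = 15.58 km/s.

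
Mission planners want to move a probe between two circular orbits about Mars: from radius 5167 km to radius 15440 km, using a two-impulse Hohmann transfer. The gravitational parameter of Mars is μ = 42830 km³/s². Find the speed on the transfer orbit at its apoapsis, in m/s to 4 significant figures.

The Hohmann ellipse has a_t = (r₁ + r₂)/2 = 10303.5 km.
The apoapsis of the transfer ellipse is at r = 15440 km.
From the vis-viva equation, v = √[μ(2/r − 1/a_t)] = 1.179 km/s.

v = 1179 m/s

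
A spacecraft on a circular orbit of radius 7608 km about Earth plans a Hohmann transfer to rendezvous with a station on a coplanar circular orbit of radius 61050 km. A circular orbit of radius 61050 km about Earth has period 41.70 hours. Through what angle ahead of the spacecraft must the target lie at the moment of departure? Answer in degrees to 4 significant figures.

From Kepler's third law T² = 4π²r³/μ at r = 61050 km, T = 41.70 hours = 41.70 × 3600 s = 1.5012×10^5 s: μ = 4π²r³/T² = 3.98602×10^5 km³/s².
Semi-major axis of the transfer orbit: a_t = (7608 + 61050)/2 = 34329 km.
Transfer time t = π√(a_t³/μ) = 31650 s.
Target angular speed ω₂ = √(μ/r₂³) = 4.1854×10^-5 rad/s.
Angle swept by the target during transfer: ω₂·t = 1.3247 rad = 75.90°.
Arrival is 180° from departure on the ellipse, so φ = 180° − 75.90° = 104.1°.

φ = 104.1°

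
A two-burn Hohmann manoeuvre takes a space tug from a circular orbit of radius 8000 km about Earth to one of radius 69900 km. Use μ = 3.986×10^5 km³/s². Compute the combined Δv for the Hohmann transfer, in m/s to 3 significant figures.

Δv = 3700 m/s

Transfer-ellipse semi-major axis a_t = (r₁ + r₂)/2 = (8000 + 69900)/2 = 38950 km.
At r₁ the circular-orbit speed is v₁ = √(μ/r₁) = 7.059 km/s.
Transfer-orbit speed at r₁ (vis-viva equation): v_p = √[μ(2/r₁ − 1/a_t)] = 9.456 km/s.
First burn Δv₁ = |v_p − v₁| = 2.397 km/s.
Circular speed at r₂: v₂ = √(μ/r₂) = 2.388 km/s.
Transfer-orbit speed at r₂: v_a = √[μ(2/r₂ − 1/a_t)] = 1.082 km/s.
Second burn Δv₂ = |v₂ − v_a| = 1.306 km/s.
Total Δv = Δv₁ + Δv₂ = 3.703 km/s.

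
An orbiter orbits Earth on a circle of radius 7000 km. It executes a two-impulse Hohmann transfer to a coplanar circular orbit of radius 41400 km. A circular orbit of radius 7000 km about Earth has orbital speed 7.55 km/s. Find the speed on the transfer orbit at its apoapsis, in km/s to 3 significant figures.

From the circular-orbit relation v² = μ/r at r = 7000 km: μ = v²r = (7.55)² × 7000 = 3.99018×10^5 km³/s².
Transfer-ellipse semi-major axis a_t = (r₁ + r₂)/2 = (7000 + 41400)/2 = 24200 km.
The apoapsis of the transfer ellipse is at r = 41400 km.
Vis-viva: v = √[μ(2/r − 1/a_t)] = √[3.99018×10^5 × (2/41400 − 1/24200)] = 1.670 km/s.

v = 1.67 km/s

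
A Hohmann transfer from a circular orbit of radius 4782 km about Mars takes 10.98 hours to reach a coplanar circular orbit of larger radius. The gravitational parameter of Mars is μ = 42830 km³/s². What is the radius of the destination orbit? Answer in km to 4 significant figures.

r₂ = 33070 km

Transfer time t = 10.98 hours = 39528 s, and t = π√(a_t³/μ).
So a_t = (μ t²/π²)^(1/3) = (42830 × (39528)² / π²)^(1/3) = 18927 km.
Since a_t = (r₁ + r₂)/2, r₂ = 2a_t − r₁ = 2×18927 − 4782 = 33072 km.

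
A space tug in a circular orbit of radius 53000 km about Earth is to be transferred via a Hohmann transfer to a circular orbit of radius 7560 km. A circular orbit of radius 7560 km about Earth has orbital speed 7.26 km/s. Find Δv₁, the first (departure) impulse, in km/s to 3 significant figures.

From the circular-orbit relation v² = μ/r at r = 7560 km: μ = v²r = (7.26)² × 7560 = 3.98469×10^5 km³/s².
Semi-major axis of the transfer orbit: a_t = (53000 + 7560)/2 = 30280 km.
On the circular orbit at r = 53000 km, v_c = √(μ/r) = 2.742 km/s.
Vis-viva on the transfer ellipse at r = 53000 km gives v_t = √[μ(2/r − 1/a_t)] = 1.370 km/s.
Δv₁ = |v_t − v_c| = |1.370 − 2.742| = 1.372 km/s.

Δv₁ = 1.37 km/s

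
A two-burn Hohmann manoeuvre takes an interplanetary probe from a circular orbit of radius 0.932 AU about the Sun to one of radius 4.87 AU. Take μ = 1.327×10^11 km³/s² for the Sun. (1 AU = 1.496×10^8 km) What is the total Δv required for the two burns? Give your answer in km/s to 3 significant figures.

In km: r₁ = 0.932 × 1.496×10^8 = 1.394272×10^8 km; r₂ = 4.87 × 1.496×10^8 = 7.28552×10^8 km.
Semi-major axis of the transfer orbit: a_t = (1.394272×10^8 + 7.28552×10^8)/2 = 4.339896×10^8 km.
At r₁ the circular-orbit speed is v₁ = √(μ/r₁) = 30.8505 km/s.
Transfer-orbit speed at r₁ (v² = μ(2/r − 1/a)): v_p = √[μ(2/r₁ − 1/a_t)] = 39.9717 km/s.
First burn Δv₁ = |v_p − v₁| = 9.121 km/s.
Circular speed at r₂: v₂ = √(μ/r₂) = 13.496 km/s.
Transfer-orbit speed at r₂: v_a = √[μ(2/r₂ − 1/a_t)] = 7.6496 km/s.
Second burn Δv₂ = |v₂ − v_a| = 5.846 km/s.
Total Δv = Δv₁ + Δv₂ = 14.97 km/s.

Δv = 15.0 km/s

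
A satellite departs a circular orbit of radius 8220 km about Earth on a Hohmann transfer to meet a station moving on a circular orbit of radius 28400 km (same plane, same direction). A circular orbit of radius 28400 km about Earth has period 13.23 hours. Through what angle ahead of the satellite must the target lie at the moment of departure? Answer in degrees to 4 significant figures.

From Kepler's third law T² = 4π²r³/μ at r = 28400 km, T = 13.23 hours = 13.23 × 3600 s = 47628 s: μ = 4π²r³/T² = 3.98648×10^5 km³/s².
Transfer-ellipse semi-major axis a_t = (r₁ + r₂)/2 = (8220 + 28400)/2 = 18310 km.
Transfer time t = π√(a_t³/μ) = 12330 s.
Target angular speed ω₂ = √(μ/r₂³) = 1.319×10^-4 rad/s.
Angle swept by the target during transfer: ω₂·t = 1.6263 rad = 93.18°.
Arrival is 180° from departure on the ellipse, so φ = 180° − 93.18° = 86.82°.

φ = 86.82°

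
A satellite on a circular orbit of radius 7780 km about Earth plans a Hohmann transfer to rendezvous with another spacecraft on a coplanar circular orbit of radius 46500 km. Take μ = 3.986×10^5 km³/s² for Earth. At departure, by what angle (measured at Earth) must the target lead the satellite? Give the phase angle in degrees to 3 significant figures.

φ = 99.7°

Transfer-ellipse semi-major axis a_t = (r₁ + r₂)/2 = (7780 + 46500)/2 = 27140 km.
The half-period of the transfer ellipse is t = π√(a_t³/μ) = 22248 s.
The target's mean motion on its circular orbit is ω₂ = √(μ/r₂³) = 6.2964×10^-5 rad/s.
Angle swept by the target during transfer: ω₂·t = 1.4008 rad = 80.26°.
Arrival is 180° from departure on the ellipse, so φ = 180° − 80.26° = 99.7°.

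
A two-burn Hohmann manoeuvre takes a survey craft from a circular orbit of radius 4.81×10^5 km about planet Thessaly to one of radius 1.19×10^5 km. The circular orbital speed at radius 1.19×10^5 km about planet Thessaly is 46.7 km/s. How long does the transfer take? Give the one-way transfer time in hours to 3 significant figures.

From the circular-orbit relation v² = μ/r at r = 1.19×10^5 km: μ = v²r = (46.7)² × 1.19×10^5 = 2.59526×10^8 km³/s².
The Hohmann ellipse has a_t = (r₁ + r₂)/2 = 3.000×10^5 km.
Half the transfer-orbit period gives t = π√(a_t³/μ) = 32040 s.
Converting: 32040 s ÷ 3600 s/hour = 8.90 hours.

t = 8.90 hours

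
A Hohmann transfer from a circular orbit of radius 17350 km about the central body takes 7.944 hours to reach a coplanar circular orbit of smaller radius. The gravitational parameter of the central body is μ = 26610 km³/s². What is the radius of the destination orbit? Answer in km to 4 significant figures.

r₂ = 8682 km

Transfer time t = 7.944 hours = 28598.4 s, and t = π√(a_t³/μ).
So a_t = (μ t²/π²)^(1/3) = (26610 × (28598.4)² / π²)^(1/3) = 13016 km.
Since a_t = (r₁ + r₂)/2, r₂ = 2a_t − r₁ = 2×13016 − 17350 = 8682 km.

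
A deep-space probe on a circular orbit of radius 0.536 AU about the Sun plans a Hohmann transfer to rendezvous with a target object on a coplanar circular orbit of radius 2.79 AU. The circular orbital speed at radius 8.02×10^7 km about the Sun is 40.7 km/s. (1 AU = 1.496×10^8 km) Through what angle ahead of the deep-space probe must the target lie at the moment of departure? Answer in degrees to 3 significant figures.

φ = 97.2°

From the circular-orbit relation v² = μ/r at r = 8.02×10^7 km: μ = v²r = (40.7)² × 8.02×10^7 = 1.32850×10^11 km³/s².
In km: r₁ = 0.536 × 1.496×10^8 = 8.01856×10^7 km; r₂ = 2.79 × 1.496×10^8 = 4.17384×10^8 km.
Semi-major axis of the transfer orbit: a_t = (8.01856×10^7 + 4.17384×10^8)/2 = 2.487848×10^8 km.
The half-period of the transfer ellipse is t = π√(a_t³/μ) = 3.3822×10^7 s.
Target angular speed ω₂ = √(μ/r₂³) = 4.2744×10^-8 rad/s.
Angle swept by the target during transfer: ω₂·t = 1.4457 rad = 82.83°.
The deep-space probe traverses 180° on the transfer ellipse, so the target must lead by 180° − 82.83° = 97.2°.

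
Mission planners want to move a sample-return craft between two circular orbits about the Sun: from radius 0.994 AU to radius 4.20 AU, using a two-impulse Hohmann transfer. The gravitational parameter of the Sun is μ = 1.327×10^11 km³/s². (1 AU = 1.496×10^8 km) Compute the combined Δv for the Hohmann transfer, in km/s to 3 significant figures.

Δv = 13.7 km/s

In km: r₁ = 0.994 × 1.496×10^8 = 1.487024×10^8 km; r₂ = 4.20 × 1.496×10^8 = 6.2832×10^8 km.
The Hohmann ellipse has a_t = (r₁ + r₂)/2 = 3.885112×10^8 km.
Circular speed at r₁: v₁ = √(μ/r₁) = √(1.327×10^11/1.487024×10^8) = 29.873 km/s.
On the transfer ellipse at r₁, vis-viva equation gives v_p = √[μ(2/r₁ − 1/a_t)] = 37.990 km/s.
First burn Δv₁ = |v_p − v₁| = 8.117 km/s.
At r₂, v₂ = √(μ/r₂) = 14.533 km/s.
Transfer-orbit speed at r₂: v_a = √[μ(2/r₂ − 1/a_t)] = 8.9909 km/s.
Second burn Δv₂ = |v₂ − v_a| = 5.542 km/s.
Total Δv = Δv₁ + Δv₂ = 13.66 km/s.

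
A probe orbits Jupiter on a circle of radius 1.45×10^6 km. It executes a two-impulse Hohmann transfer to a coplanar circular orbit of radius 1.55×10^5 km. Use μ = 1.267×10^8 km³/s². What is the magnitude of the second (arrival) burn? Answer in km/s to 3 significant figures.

The Hohmann ellipse has a_t = (r₁ + r₂)/2 = 8.025×10^5 km.
On the circular orbit at r = 1.550×10^5 km, v_c = √(μ/r) = 28.5905 km/s.
Transfer-orbit speed at the same r (vis-viva, a = a_t): v_t = √[μ(2/r − 1/a_t)] = 38.4312 km/s.
Δv₂ = |v_t − v_c| = |38.4312 − 28.5905| = 9.841 km/s.

Δv₂ = 9.84 km/s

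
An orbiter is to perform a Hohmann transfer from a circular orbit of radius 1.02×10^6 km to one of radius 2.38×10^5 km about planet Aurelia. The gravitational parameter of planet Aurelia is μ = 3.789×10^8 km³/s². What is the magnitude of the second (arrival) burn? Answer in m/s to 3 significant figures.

Transfer-ellipse semi-major axis a_t = (r₁ + r₂)/2 = (1.020×10^6 + 2.380×10^5)/2 = 6.290×10^5 km.
Circular speed at r = 2.380×10^5 km: v_c = √(μ/r) = 39.90 km/s.
Vis-viva on the transfer ellipse at r = 2.380×10^5 km gives v_t = √[μ(2/r − 1/a_t)] = 50.81 km/s.
Δv₂ = |v_t − v_c| = |50.81 − 39.90| = 10.91 km/s.

Δv₂ = 10900 m/s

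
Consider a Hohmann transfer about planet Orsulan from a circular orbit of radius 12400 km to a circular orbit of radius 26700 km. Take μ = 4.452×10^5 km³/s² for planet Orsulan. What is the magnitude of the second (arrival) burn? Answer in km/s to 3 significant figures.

Δv₂ = 0.831 km/s

The Hohmann ellipse has a_t = (r₁ + r₂)/2 = 19550 km.
Circular speed at r = 26700 km: v_c = √(μ/r) = 4.0834 km/s.
Vis-viva on the transfer ellipse at r = 26700 km gives v_t = √[μ(2/r − 1/a_t)] = 3.2521 km/s.
Δv₂ = |v_t − v_c| = |3.2521 − 4.0834| = 0.8313 km/s.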